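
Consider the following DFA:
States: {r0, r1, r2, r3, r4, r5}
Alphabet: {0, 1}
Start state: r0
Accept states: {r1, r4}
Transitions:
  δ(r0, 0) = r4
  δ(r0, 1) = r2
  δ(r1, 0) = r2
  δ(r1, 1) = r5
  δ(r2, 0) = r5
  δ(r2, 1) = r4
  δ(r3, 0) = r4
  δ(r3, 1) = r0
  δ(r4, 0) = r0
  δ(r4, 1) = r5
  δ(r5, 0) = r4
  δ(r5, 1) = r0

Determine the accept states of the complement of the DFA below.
Complement accept states = All states \ Original accept states
= {r0, r1, r2, r3, r4, r5} \ {r1, r4}
{r0, r2, r3, r5}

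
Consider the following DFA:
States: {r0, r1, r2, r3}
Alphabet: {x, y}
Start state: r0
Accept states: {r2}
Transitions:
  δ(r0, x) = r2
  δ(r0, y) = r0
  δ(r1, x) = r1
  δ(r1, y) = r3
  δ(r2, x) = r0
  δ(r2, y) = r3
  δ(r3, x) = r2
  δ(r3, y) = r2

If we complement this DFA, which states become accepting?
Complement accept states = All states \ Original accept states
= {r0, r1, r2, r3} \ {r2}
{r0, r1, r3}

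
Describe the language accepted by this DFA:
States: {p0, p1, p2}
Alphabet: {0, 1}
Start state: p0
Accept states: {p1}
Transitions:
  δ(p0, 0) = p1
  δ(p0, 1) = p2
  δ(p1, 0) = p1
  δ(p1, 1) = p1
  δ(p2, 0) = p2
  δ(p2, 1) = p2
Testing a few strings:
  '0' → accept
  '1' → reject
  '10' → reject
  '111' → reject
State roles: p0=no input read; p1=started with 0; p2=started with 1 (dead)
All binary strings starting with 0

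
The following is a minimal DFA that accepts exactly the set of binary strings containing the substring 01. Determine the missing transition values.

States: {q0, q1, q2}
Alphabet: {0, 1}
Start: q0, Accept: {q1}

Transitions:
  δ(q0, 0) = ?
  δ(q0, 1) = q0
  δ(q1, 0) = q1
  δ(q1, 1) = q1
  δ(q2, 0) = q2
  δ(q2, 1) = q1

From the language and accept set, identify what each state tracks — q0: no 0 seen yet; q1: substring 01 seen; q2: seen a 0, waiting for 1.
Each missing δ(q, a) is the state matching the new tracked value after reading a.
δ(q0, 0) = q2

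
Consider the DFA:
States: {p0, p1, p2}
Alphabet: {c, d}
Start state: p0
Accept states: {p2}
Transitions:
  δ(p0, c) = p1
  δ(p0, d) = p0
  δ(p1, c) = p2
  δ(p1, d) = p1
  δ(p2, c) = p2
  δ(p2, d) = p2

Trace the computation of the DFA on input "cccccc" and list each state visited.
read 'c': p0 → p1
  read 'c': p1 → p2
  read 'c': p2 → p2
  read 'c': p2 → p2
  read 'c': p2 → p2
  read 'c': p2 → p2
p0 -> p1 -> p2 -> p2 -> p2 -> p2 -> p2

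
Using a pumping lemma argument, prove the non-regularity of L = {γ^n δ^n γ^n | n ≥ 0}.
Assume L is regular with pumping length p. Idea: pumping the first γ-block unbalances it against the other two.
Choose s = γ^p δ^p γ^p ∈ L (|s| = 3p ≥ p). By the pumping lemma, s = xyz with |xy| ≤ p, |y| > 0, so y = γ^k with k ≥ 1, inside the first γ-block. Then xy²z = γ^(p+k) δ^p γ^p. The first block has length p+k ≠ p, so the three block lengths are no longer equal and xy²z ∉ L.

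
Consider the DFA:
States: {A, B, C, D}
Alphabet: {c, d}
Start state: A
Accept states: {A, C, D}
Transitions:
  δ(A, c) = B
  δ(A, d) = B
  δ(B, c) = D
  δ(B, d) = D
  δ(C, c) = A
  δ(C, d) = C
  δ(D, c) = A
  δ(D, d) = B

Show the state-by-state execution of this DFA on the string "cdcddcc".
read 'c': A → B
  read 'd': B → D
  read 'c': D → A
  read 'd': A → B
  read 'd': B → D
  read 'c': D → A
  read 'c': A → B
A -> B -> D -> A -> B -> D -> A -> B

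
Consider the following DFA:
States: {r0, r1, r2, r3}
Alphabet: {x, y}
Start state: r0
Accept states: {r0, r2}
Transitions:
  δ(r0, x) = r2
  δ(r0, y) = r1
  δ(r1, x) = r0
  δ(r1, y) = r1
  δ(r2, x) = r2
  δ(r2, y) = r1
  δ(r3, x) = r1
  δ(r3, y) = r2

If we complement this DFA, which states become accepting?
Complement accept states = All states \ Original accept states
= {r0, r1, r2, r3} \ {r0, r2}
{r1, r3}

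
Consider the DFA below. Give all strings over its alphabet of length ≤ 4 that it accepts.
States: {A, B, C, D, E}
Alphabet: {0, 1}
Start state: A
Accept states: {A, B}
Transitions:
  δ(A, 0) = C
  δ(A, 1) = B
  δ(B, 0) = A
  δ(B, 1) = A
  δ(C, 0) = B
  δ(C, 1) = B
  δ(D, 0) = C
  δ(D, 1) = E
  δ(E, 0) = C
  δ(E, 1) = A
ε, 1, 00, 01, 10, 11, 000, 001, 010, 011, 101, 111, 0001, 0011, 0101, 0111, 1000, 1001, 1010, 1011, 1100, 1101, 1110, 1111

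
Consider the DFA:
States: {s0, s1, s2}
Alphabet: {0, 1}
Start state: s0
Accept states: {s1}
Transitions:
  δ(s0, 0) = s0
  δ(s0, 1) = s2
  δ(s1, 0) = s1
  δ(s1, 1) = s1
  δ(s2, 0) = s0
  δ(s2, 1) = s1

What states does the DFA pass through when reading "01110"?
read '0': s0 → s0
  read '1': s0 → s2
  read '1': s2 → s1
  read '1': s1 → s1
  read '0': s1 → s1
s0 -> s0 -> s2 -> s1 -> s1 -> s1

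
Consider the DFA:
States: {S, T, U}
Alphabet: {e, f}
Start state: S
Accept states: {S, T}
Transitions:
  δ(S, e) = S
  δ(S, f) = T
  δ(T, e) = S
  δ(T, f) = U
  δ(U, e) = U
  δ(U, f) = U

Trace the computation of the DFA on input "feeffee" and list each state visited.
read 'f': S → T
  read 'e': T → S
  read 'e': S → S
  read 'f': S → T
  read 'f': T → U
  read 'e': U → U
  read 'e': U → U
S -> T -> S -> S -> T -> U -> U -> U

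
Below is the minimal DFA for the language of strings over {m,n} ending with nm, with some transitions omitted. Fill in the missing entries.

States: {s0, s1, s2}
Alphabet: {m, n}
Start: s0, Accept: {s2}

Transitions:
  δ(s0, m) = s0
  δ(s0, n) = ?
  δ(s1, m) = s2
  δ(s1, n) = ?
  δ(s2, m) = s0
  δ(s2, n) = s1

From the language and accept set, identify what each state tracks — s0: no suffix match; s1: one trailing n; s2: suffix is nm.
Each missing δ(q, a) is the state matching the new tracked value after reading a.
δ(s0, n) = s1; δ(s1, n) = s1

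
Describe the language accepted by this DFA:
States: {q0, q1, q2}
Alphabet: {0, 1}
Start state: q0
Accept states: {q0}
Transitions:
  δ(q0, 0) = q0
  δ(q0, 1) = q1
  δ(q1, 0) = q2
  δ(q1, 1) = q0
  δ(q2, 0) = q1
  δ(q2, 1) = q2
Testing a few strings:
  '1' → reject
  '100' → reject
  '0' → accept
  '001' → reject
State roles: q0=value ≡ 0 (mod 3); q1=value ≡ 1 (mod 3); q2=value ≡ 2 (mod 3)
All binary strings representing a multiple of 3 (read in base 2; leading zeros allowed and ε counts as 0)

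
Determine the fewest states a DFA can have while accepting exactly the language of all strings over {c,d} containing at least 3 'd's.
By Myhill–Nerode, count the distinguishable equivalence classes: 4 classes — having seen 0, 1, 2, or ≥3 copies of 'd'; any two classes i < j (j ≤ 3) are distinguished by the string d^(3−j), which takes class j to 3 copies (accepted) but leaves class i below 3 (rejected).
4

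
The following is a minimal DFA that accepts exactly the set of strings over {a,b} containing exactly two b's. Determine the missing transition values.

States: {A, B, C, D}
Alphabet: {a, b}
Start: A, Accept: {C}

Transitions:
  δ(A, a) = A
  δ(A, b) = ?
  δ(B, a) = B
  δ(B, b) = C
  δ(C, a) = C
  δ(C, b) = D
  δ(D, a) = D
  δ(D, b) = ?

From the language and accept set, identify what each state tracks — A: zero b's; B: one b; C: two b's; D: ≥ three b's (dead).
Each missing δ(q, a) is the state matching the new tracked value after reading a.
δ(A, b) = B; δ(D, b) = D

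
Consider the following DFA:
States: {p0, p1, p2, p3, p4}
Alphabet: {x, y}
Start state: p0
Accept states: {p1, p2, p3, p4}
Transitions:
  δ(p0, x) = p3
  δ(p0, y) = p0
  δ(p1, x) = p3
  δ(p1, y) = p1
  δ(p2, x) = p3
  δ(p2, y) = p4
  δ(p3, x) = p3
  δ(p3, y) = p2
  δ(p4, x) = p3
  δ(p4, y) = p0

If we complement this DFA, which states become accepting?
Complement accept states = All states \ Original accept states
= {p0, p1, p2, p3, p4} \ {p1, p2, p3, p4}
{p0}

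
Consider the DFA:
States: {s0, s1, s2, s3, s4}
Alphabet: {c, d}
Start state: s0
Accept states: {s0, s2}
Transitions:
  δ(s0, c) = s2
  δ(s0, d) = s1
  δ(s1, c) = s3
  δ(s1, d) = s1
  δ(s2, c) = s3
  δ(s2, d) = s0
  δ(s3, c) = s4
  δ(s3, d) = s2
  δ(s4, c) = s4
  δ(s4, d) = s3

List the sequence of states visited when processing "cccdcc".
read 'c': s0 → s2
  read 'c': s2 → s3
  read 'c': s3 → s4
  read 'd': s4 → s3
  read 'c': s3 → s4
  read 'c': s4 → s4
s0 -> s2 -> s3 -> s4 -> s3 -> s4 -> s4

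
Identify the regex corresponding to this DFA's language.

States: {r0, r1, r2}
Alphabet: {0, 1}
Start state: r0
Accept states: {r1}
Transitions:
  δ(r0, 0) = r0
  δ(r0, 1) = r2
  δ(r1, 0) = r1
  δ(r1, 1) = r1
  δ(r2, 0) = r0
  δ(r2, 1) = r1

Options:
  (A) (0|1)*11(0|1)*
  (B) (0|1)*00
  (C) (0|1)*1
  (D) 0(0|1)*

Check each option against the DFA on short strings; one disagreement eliminates an option:
  (A) (0|1)*11(0|1)*: agrees with the DFA on every string of length ≤ 6
  (B) (0|1)*00: on '00' the DFA goes r0 → r0 → r0 and rejects (r0 ∉ Accept), but the regex matches it → eliminate
  (C) (0|1)*1: on '1' the DFA goes r0 → r2 and rejects (r2 ∉ Accept), but the regex matches it → eliminate
  (D) 0(0|1)*: on '0' the DFA goes r0 → r0 and rejects (r0 ∉ Accept), but the regex matches it → eliminate
Only (A) is consistent with the DFA.
(A) (0|1)*11(0|1)*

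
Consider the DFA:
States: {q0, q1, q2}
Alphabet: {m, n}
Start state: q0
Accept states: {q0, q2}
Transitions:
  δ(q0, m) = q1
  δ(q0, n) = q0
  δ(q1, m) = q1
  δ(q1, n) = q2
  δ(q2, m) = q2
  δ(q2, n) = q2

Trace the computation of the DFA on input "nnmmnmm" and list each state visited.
read 'n': q0 → q0
  read 'n': q0 → q0
  read 'm': q0 → q1
  read 'm': q1 → q1
  read 'n': q1 → q2
  read 'm': q2 → q2
  read 'm': q2 → q2
q0 -> q0 -> q0 -> q1 -> q1 -> q2 -> q2 -> q2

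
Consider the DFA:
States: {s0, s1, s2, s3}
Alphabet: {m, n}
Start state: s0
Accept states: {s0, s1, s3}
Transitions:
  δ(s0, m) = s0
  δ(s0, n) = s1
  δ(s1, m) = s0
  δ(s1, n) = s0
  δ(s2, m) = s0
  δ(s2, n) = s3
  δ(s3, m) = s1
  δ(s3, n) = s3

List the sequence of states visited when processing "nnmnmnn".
read 'n': s0 → s1
  read 'n': s1 → s0
  read 'm': s0 → s0
  read 'n': s0 → s1
  read 'm': s1 → s0
  read 'n': s0 → s1
  read 'n': s1 → s0
s0 -> s1 -> s0 -> s0 -> s1 -> s0 -> s1 -> s0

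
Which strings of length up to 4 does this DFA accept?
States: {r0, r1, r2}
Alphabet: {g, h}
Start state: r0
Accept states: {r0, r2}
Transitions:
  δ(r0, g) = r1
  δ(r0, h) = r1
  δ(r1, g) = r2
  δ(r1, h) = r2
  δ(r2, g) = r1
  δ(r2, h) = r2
ε, gg, gh, hg, hh, ggh, ghh, hgh, hhh, gggg, gggh, gghh, ghgg, ghgh, ghhh, hggg, hggh, hghh, hhgg, hhgh, hhhh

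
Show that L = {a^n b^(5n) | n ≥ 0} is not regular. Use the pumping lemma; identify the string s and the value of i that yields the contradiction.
Assume L is regular with pumping length p. Idea: pumping the a-block breaks the 1:5 ratio.
Choose s = a^p b^(5p) (length 6p ≥ p). By the pumping lemma, s = xyz with |xy| ≤ p, |y| > 0, so y = a^k with k ≥ 1. Then xy²z = a^(p+k) b^(5p). For this to be in L we would need 5p = 5(p+k), i.e. 5k = 0, contradicting k ≥ 1. So xy²z ∉ L.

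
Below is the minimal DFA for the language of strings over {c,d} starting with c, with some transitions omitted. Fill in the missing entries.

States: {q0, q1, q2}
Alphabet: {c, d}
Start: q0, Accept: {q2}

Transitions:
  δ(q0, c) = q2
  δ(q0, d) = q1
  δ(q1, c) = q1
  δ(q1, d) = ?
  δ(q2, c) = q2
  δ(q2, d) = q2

From the language and accept set, identify what each state tracks — q0: no input read; q1: started with d (dead); q2: started with c.
Each missing δ(q, a) is the state matching the new tracked value after reading a.
δ(q1, d) = q1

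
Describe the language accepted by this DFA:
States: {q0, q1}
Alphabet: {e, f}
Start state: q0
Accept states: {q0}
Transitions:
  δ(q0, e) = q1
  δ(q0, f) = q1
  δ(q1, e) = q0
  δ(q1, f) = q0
Testing a few strings:
  'ef' → accept
  'e' → reject
  'ffe' → reject
  'fe' → accept
State roles: q0=even length so far; q1=odd length so far
All strings over {e,f} of even length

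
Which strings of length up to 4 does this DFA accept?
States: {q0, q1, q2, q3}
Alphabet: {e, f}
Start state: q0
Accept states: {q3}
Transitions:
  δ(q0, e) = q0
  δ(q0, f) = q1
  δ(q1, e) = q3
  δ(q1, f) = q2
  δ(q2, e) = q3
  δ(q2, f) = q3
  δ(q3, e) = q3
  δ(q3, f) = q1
fe, efe, fee, ffe, fff, eefe, efee, effe, efff, feee, fefe, ffee, fffe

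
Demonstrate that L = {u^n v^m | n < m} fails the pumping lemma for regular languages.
Assume L is regular with pumping length p. Idea: pumping up the u-block makes the u-count reach the v-count.
Choose s = u^p v^(p+1) ∈ L. By the pumping lemma, s = xyz with |xy| ≤ p, |y| > 0, so y = u^k with k ≥ 1. Then xy²z = u^(p+k) v^(p+1). Since p+k ≥ p+1, the number of u's is no longer strictly less than the number of v's, so xy²z ∉ L.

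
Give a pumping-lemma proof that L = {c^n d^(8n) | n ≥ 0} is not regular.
Assume L is regular with pumping length p. Idea: pumping the c-block breaks the 1:8 ratio.
Choose s = c^p d^(8p) (length 9p ≥ p). By the pumping lemma, s = xyz with |xy| ≤ p, |y| > 0, so y = c^k with k ≥ 1. Then xy²z = c^(p+k) d^(8p). For this to be in L we would need 8p = 8(p+k), i.e. 8k = 0, contradicting k ≥ 1. So xy²z ∉ L.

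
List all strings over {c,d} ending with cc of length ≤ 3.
cc, ccc, dcc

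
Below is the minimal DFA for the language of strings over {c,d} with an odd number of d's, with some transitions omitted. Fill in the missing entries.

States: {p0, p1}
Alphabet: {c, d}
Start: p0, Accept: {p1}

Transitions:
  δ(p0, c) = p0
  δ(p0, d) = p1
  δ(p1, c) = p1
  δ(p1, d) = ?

From the language and accept set, identify what each state tracks — p0: even number of d's so far; p1: odd number of d's so far.
Each missing δ(q, a) is the state matching the new tracked value after reading a.
δ(p1, d) = p0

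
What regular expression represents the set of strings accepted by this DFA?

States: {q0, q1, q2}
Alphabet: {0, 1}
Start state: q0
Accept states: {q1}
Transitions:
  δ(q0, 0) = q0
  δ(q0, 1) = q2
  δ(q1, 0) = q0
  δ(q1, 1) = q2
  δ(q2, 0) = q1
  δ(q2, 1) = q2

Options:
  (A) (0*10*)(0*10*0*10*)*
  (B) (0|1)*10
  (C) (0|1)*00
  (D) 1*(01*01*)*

Check each option against the DFA on short strings; one disagreement eliminates an option:
  (A) (0*10*)(0*10*0*10*)*: on '1' the DFA goes q0 → q2 and rejects (q2 ∉ Accept), but the regex matches it → eliminate
  (B) (0|1)*10: agrees with the DFA on every string of length ≤ 6
  (C) (0|1)*00: on '00' the DFA goes q0 → q0 → q0 and rejects (q0 ∉ Accept), but the regex matches it → eliminate
  (D) 1*(01*01*)*: on ε the DFA stays in q0 and rejects (q0 ∉ Accept), but the regex matches it → eliminate
Only (B) is consistent with the DFA.
(B) (0|1)*10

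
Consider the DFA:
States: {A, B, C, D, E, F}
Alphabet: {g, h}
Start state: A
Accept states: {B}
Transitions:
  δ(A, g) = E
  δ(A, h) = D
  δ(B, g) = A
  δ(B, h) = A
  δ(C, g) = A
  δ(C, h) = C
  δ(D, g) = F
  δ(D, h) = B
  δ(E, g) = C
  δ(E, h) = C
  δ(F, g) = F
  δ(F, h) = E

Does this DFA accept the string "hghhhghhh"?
Processing string "hghhhghhh":
  A --h--> D
  D --g--> F
  F --h--> E
  E --h--> C
  C --h--> C
  C --g--> A
  A --h--> D
  D --h--> B
  B --h--> A
Final state: A
Accept states: {B}
No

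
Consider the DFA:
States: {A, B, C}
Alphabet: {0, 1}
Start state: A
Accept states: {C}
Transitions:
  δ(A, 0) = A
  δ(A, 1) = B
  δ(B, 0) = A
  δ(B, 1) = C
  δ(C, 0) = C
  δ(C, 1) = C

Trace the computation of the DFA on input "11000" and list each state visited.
read '1': A → B
  read '1': B → C
  read '0': C → C
  read '0': C → C
  read '0': C → C
A -> B -> C -> C -> C -> C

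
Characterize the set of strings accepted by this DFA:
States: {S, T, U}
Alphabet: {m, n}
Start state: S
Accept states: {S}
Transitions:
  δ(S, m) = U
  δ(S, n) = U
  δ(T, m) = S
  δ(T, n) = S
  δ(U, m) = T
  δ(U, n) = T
Testing a few strings:
  'mmmn' → reject
  'nnn' → accept
  'nn' → reject
  'mnm' → accept
State roles: S=length ≡ 0 (mod 3); T=length ≡ 2 (mod 3); U=length ≡ 1 (mod 3)
All strings over {m,n} whose length is a multiple of 3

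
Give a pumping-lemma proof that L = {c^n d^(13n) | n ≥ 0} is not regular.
Assume L is regular with pumping length p. Idea: pumping the c-block breaks the 1:13 ratio.
Choose s = c^p d^(13p) (length 14p ≥ p). By the pumping lemma, s = xyz with |xy| ≤ p, |y| > 0, so y = c^k with k ≥ 1. Then xy²z = c^(p+k) d^(13p). For this to be in L we would need 13p = 13(p+k), i.e. 13k = 0, contradicting k ≥ 1. So xy²z ∉ L.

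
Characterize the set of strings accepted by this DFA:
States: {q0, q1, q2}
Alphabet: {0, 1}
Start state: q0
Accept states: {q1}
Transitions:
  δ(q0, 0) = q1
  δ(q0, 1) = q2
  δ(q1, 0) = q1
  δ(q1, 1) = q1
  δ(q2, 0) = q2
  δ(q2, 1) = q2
Testing a few strings:
  '0' → accept
  '10' → reject
  '01' → accept
  '111' → reject
State roles: q0=no input read; q1=started with 0; q2=started with 1 (dead)
All binary strings starting with 0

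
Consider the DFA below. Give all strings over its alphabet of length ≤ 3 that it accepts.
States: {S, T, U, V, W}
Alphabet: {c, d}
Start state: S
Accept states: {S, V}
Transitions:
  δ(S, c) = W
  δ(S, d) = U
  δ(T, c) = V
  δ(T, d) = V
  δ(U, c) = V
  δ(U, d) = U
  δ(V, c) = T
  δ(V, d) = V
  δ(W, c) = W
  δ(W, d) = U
ε, dc, cdc, dcd, ddc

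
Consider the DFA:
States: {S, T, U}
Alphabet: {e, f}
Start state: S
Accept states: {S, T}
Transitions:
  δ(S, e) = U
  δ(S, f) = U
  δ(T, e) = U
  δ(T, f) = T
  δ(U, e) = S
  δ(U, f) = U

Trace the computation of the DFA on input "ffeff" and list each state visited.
read 'f': S → U
  read 'f': U → U
  read 'e': U → S
  read 'f': S → U
  read 'f': U → U
S -> U -> U -> S -> U -> U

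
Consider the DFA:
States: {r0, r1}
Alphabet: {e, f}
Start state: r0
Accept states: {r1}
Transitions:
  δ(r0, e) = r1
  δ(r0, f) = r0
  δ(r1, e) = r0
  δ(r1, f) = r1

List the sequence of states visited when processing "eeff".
read 'e': r0 → r1
  read 'e': r1 → r0
  read 'f': r0 → r0
  read 'f': r0 → r0
r0 -> r1 -> r0 -> r0 -> r0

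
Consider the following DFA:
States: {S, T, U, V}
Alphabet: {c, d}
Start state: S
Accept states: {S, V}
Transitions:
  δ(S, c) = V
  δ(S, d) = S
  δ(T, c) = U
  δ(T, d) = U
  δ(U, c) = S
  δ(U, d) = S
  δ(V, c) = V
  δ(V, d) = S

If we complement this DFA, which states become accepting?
Complement accept states = All states \ Original accept states
= {S, T, U, V} \ {S, V}
{T, U}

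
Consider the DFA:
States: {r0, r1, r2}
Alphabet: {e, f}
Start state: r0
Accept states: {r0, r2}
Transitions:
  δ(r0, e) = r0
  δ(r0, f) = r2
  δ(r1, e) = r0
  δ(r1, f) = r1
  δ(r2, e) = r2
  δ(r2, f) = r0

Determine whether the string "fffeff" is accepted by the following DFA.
Processing string "fffeff":
  r0 --f--> r2
  r2 --f--> r0
  r0 --f--> r2
  r2 --e--> r2
  r2 --f--> r0
  r0 --f--> r2
Final state: r2
Accept states: {r0, r2}
Yes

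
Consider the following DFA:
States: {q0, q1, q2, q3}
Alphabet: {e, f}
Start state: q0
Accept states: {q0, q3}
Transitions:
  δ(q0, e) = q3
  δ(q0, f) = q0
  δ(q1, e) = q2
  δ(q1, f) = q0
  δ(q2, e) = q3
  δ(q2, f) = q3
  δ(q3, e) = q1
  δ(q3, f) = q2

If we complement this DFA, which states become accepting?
Complement accept states = All states \ Original accept states
= {q0, q1, q2, q3} \ {q0, q3}
{q1, q2}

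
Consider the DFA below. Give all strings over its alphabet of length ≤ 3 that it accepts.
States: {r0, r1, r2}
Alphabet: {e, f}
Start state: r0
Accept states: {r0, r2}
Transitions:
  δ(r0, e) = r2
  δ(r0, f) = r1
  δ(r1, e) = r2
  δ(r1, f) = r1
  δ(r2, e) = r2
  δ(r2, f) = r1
ε, e, ee, fe, eee, efe, fee, ffe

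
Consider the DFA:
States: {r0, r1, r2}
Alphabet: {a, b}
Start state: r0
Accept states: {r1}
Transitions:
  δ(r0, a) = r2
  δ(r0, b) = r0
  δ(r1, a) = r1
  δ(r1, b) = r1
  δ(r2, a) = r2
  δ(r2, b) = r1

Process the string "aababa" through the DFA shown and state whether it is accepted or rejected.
Processing string "aababa":
  r0 --a--> r2
  r2 --a--> r2
  r2 --b--> r1
  r1 --a--> r1
  r1 --b--> r1
  r1 --a--> r1
Final state: r1
Accept states: {r1}
Yes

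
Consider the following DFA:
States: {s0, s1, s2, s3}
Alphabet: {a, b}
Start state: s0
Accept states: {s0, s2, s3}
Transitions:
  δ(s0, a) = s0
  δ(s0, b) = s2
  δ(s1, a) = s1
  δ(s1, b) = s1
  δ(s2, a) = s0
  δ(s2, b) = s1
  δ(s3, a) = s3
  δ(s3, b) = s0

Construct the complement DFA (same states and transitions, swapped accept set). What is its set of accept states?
Complement accept states = All states \ Original accept states
= {s0, s1, s2, s3} \ {s0, s2, s3}
{s1}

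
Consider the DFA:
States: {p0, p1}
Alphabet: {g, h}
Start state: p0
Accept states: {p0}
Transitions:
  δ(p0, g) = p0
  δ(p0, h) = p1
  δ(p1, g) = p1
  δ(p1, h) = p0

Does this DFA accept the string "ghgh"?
Processing string "ghgh":
  p0 --g--> p0
  p0 --h--> p1
  p1 --g--> p1
  p1 --h--> p0
Final state: p0
Accept states: {p0}
Yes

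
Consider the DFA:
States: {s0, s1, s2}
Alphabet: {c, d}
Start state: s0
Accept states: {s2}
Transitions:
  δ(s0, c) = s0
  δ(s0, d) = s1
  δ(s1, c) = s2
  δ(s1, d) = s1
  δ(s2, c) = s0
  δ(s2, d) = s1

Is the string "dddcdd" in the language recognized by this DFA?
Processing string "dddcdd":
  s0 --d--> s1
  s1 --d--> s1
  s1 --d--> s1
  s1 --c--> s2
  s2 --d--> s1
  s1 --d--> s1
Final state: s1
Accept states: {s2}
No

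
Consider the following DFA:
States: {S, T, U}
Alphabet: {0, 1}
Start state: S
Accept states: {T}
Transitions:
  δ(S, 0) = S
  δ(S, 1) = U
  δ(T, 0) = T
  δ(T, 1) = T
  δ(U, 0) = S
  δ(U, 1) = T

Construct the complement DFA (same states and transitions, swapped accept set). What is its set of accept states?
Complement accept states = All states \ Original accept states
= {S, T, U} \ {T}
{S, U}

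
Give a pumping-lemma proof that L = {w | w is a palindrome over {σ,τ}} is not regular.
Assume L is regular with pumping length p. Idea: pumping the leading σ-block breaks the symmetry.
Choose s = σ^p τ σ^p (a palindrome of length 2p+1 ≥ p). By the pumping lemma, s = xyz with |xy| ≤ p, |y| > 0, so y = σ^k with k > 0 (xy lies entirely in the first σ^p). Then xy²z = σ^(p+k) τ σ^p, which is not a palindrome since p+k ≠ p.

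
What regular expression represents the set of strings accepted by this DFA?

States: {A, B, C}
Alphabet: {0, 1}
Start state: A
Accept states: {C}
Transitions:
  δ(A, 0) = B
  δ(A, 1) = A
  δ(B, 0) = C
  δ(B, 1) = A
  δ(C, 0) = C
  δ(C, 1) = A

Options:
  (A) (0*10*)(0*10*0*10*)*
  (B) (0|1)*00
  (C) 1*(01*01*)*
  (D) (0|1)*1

Check each option against the DFA on short strings; one disagreement eliminates an option:
  (A) (0*10*)(0*10*0*10*)*: on '1' the DFA goes A → A and rejects (A ∉ Accept), but the regex matches it → eliminate
  (B) (0|1)*00: agrees with the DFA on every string of length ≤ 6
  (C) 1*(01*01*)*: on ε the DFA stays in A and rejects (A ∉ Accept), but the regex matches it → eliminate
  (D) (0|1)*1: on '1' the DFA goes A → A and rejects (A ∉ Accept), but the regex matches it → eliminate
Only (B) is consistent with the DFA.
(B) (0|1)*00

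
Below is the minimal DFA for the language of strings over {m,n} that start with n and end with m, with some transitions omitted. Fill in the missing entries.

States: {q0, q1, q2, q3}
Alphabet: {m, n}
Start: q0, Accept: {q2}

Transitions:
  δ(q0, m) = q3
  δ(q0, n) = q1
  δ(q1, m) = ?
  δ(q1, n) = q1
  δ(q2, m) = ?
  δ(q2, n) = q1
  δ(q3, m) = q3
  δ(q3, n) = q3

From the language and accept set, identify what each state tracks — q0: no input read; q1: started with n, last symbol n; q2: started with n, last symbol m; q3: started with m (dead).
Each missing δ(q, a) is the state matching the new tracked value after reading a.
δ(q1, m) = q2; δ(q2, m) = q2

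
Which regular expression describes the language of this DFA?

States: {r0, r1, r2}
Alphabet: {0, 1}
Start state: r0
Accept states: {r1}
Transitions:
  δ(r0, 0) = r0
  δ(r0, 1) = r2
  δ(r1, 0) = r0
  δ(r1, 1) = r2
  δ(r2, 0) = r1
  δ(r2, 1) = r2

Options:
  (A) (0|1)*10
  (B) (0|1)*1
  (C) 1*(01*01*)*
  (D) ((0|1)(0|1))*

Check each option against the DFA on short strings; one disagreement eliminates an option:
  (A) (0|1)*10: agrees with the DFA on every string of length ≤ 6
  (B) (0|1)*1: on '1' the DFA goes r0 → r2 and rejects (r2 ∉ Accept), but the regex matches it → eliminate
  (C) 1*(01*01*)*: on ε the DFA stays in r0 and rejects (r0 ∉ Accept), but the regex matches it → eliminate
  (D) ((0|1)(0|1))*: on ε the DFA stays in r0 and rejects (r0 ∉ Accept), but the regex matches it → eliminate
Only (A) is consistent with the DFA.
(A) (0|1)*10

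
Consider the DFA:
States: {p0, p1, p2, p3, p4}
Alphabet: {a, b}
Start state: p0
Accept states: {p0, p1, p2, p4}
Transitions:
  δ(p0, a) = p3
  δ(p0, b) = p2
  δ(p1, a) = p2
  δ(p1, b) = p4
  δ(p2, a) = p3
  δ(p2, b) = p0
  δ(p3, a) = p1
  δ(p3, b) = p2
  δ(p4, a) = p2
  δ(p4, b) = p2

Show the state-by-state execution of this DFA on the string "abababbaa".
read 'a': p0 → p3
  read 'b': p3 → p2
  read 'a': p2 → p3
  read 'b': p3 → p2
  read 'a': p2 → p3
  read 'b': p3 → p2
  read 'b': p2 → p0
  read 'a': p0 → p3
  read 'a': p3 → p1
p0 -> p3 -> p2 -> p3 -> p2 -> p3 -> p2 -> p0 -> p3 -> p1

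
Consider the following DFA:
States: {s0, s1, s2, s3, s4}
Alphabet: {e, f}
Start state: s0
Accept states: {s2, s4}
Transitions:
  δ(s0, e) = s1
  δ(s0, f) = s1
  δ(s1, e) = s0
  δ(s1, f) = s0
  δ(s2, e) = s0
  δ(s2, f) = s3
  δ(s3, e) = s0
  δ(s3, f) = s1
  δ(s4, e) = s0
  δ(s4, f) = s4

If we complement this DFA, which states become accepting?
Complement accept states = All states \ Original accept states
= {s0, s1, s2, s3, s4} \ {s2, s4}
{s0, s1, s3}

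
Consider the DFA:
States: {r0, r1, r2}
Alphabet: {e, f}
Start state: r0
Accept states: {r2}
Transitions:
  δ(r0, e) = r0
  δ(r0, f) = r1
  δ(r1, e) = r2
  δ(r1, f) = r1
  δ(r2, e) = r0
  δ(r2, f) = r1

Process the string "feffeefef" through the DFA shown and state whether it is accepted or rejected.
Processing string "feffeefef":
  r0 --f--> r1
  r1 --e--> r2
  r2 --f--> r1
  r1 --f--> r1
  r1 --e--> r2
  r2 --e--> r0
  r0 --f--> r1
  r1 --e--> r2
  r2 --f--> r1
Final state: r1
Accept states: {r2}
No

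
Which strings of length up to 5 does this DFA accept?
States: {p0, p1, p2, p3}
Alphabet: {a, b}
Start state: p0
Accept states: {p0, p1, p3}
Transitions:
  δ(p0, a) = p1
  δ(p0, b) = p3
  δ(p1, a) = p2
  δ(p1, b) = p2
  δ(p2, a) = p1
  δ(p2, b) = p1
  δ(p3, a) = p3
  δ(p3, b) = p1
ε, a, b, ba, bb, aaa, aab, aba, abb, baa, bab, baaa, baab, bbaa, bbab, bbba, bbbb, aaaaa, aaaab, aaaba, aaabb, aabaa, aabab, aabba, aabbb, abaaa, abaab, ababa, ababb, abbaa, abbab, abbba, abbbb, baaaa, baaab, babaa, babab, babba, babbb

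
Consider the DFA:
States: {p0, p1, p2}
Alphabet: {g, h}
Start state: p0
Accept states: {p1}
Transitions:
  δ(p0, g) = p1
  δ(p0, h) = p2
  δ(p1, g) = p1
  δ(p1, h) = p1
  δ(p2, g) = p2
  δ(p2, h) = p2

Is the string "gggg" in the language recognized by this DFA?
Processing string "gggg":
  p0 --g--> p1
  p1 --g--> p1
  p1 --g--> p1
  p1 --g--> p1
Final state: p1
Accept states: {p1}
Yes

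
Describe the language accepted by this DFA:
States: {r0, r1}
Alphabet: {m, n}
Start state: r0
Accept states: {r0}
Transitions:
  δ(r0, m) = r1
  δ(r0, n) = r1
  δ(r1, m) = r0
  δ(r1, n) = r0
Testing a few strings:
  'n' → reject
  'nn' → accept
  'nm' → accept
  'mmn' → reject
State roles: r0=even length so far; r1=odd length so far
All strings over {m,n} of even length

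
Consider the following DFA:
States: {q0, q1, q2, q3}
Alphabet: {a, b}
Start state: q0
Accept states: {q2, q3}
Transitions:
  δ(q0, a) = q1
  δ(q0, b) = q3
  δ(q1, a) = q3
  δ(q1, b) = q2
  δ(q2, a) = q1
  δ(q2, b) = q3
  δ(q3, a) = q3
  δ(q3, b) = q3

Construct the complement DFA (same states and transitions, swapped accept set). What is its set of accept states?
Complement accept states = All states \ Original accept states
= {q0, q1, q2, q3} \ {q2, q3}
{q0, q1}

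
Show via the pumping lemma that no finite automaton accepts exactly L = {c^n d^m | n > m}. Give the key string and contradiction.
Assume L is regular with pumping length p. Idea: pumping down the c-block drops the c-count to at most the d-count.
Choose s = c^(p+1) d^p ∈ L (|s| = 2p+1 ≥ p). By the pumping lemma, s = xyz with |xy| ≤ p, |y| > 0, so y = c^k with k ≥ 1. Take i = 0: xz = c^(p+1−k) d^p. Since k ≥ 1, p+1−k ≤ p, so the number of c's is no longer strictly greater than the number of d's, hence xz ∉ L.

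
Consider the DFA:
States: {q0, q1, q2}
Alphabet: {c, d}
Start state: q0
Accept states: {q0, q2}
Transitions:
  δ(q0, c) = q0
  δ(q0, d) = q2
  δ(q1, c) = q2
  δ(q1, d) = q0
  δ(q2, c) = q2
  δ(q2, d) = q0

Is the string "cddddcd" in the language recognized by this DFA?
Processing string "cddddcd":
  q0 --c--> q0
  q0 --d--> q2
  q2 --d--> q0
  q0 --d--> q2
  q2 --d--> q0
  q0 --c--> q0
  q0 --d--> q2
Final state: q2
Accept states: {q0, q2}
Yes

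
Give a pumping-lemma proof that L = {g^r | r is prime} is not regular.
Assume L is regular with pumping length p. Idea: pumping by a suitable count produces a composite length.
Let q be a prime with q ≥ p and choose s = g^q ∈ L. By the pumping lemma, s = xyz with |xy| ≤ p, |y| = k ≥ 1. Take i = q+1: |xy^(q+1)z| = q + q·k = q(1+k). Since q ≥ 2 and 1+k ≥ 2, q(1+k) is composite, so xy^(q+1)z ∉ L.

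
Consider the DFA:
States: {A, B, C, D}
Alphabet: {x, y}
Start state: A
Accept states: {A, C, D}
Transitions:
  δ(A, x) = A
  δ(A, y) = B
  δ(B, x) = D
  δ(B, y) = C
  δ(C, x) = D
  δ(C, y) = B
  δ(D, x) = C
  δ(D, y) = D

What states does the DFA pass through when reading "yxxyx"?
read 'y': A → B
  read 'x': B → D
  read 'x': D → C
  read 'y': C → B
  read 'x': B → D
A -> B -> D -> C -> B -> D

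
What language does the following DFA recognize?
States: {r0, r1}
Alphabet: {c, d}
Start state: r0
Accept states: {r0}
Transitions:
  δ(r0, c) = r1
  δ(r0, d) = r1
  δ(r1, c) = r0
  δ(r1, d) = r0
Testing a few strings:
  'c' → reject
  'dcd' → reject
  'dd' → accept
  'cd' → accept
State roles: r0=even length so far; r1=odd length so far
All strings over {c,d} of even length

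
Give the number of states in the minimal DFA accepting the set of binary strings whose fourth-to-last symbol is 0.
By Myhill–Nerode, count the distinguishable equivalence classes: 2^4 = 16 classes — the DFA must remember the last 4 symbols read; every pair of distinct length-4 suffixes is distinguishable by some continuation.
16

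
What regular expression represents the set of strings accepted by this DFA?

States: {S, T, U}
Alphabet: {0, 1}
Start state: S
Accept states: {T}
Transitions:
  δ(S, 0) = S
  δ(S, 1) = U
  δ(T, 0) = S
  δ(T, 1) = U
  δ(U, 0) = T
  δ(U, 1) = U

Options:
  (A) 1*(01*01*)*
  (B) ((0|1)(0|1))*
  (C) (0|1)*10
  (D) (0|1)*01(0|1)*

Check each option against the DFA on short strings; one disagreement eliminates an option:
  (A) 1*(01*01*)*: on ε the DFA stays in S and rejects (S ∉ Accept), but the regex matches it → eliminate
  (B) ((0|1)(0|1))*: on ε the DFA stays in S and rejects (S ∉ Accept), but the regex matches it → eliminate
  (C) (0|1)*10: agrees with the DFA on every string of length ≤ 6
  (D) (0|1)*01(0|1)*: on '01' the DFA goes S → S → U and rejects (U ∉ Accept), but the regex matches it → eliminate
Only (C) is consistent with the DFA.
(C) (0|1)*10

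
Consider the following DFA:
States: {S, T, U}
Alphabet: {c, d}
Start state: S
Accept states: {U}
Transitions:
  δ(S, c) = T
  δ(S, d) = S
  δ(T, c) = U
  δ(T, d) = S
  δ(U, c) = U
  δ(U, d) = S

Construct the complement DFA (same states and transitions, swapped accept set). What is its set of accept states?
Complement accept states = All states \ Original accept states
= {S, T, U} \ {U}
{S, T}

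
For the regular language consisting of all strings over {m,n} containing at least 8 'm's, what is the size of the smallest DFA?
By Myhill–Nerode, count the distinguishable equivalence classes: 9 classes — having seen 0, 1, …, 7, or ≥8 copies of 'm'; any two classes i < j (j ≤ 8) are distinguished by the string m^(8−j), which takes class j to 8 copies (accepted) but leaves class i below 8 (rejected).
9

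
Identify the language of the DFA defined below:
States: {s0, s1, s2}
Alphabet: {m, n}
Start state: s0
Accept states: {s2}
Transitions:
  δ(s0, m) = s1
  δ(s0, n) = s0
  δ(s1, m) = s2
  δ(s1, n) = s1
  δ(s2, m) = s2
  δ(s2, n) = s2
Testing a few strings:
  'mm' → accept
  'mnnn' → reject
  'mn' → reject
  'mmmn' → accept
State roles: s0=zero m's seen; s1=one m seen; s2=≥ two m's seen
All strings over {m,n} containing at least two m's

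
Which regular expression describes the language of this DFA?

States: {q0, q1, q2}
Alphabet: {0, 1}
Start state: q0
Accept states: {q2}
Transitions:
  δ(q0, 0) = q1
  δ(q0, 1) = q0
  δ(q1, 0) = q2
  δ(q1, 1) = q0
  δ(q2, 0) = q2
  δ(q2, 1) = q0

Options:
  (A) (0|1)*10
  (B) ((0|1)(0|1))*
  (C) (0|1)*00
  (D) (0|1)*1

Check each option against the DFA on short strings; one disagreement eliminates an option:
  (A) (0|1)*10: on '00' the DFA goes q0 → q1 → q2 and accepts (q2 ∈ Accept), but the regex does not match it → eliminate
  (B) ((0|1)(0|1))*: on ε the DFA stays in q0 and rejects (q0 ∉ Accept), but the regex matches it → eliminate
  (C) (0|1)*00: agrees with the DFA on every string of length ≤ 6
  (D) (0|1)*1: on '1' the DFA goes q0 → q0 and rejects (q0 ∉ Accept), but the regex matches it → eliminate
Only (C) is consistent with the DFA.
(C) (0|1)*00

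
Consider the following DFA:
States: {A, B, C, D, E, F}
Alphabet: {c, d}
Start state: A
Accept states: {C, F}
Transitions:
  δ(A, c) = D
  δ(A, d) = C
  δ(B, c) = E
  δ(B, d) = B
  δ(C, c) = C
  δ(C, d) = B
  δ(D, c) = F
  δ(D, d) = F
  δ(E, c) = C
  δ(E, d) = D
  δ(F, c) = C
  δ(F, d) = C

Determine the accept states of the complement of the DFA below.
Complement accept states = All states \ Original accept states
= {A, B, C, D, E, F} \ {C, F}
{A, B, D, E}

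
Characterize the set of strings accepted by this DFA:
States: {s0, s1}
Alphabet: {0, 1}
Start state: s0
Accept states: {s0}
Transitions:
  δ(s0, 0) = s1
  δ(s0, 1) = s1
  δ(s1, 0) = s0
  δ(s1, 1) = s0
Testing a few strings:
  '10' → accept
  '110' → reject
  '1' → reject
  '001' → reject
State roles: s0=even length so far; s1=odd length so far
All binary strings of even length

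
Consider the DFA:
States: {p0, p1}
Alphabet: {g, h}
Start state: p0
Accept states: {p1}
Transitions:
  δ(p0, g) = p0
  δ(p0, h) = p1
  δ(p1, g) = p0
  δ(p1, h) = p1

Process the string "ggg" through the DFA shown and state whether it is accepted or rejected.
Processing string "ggg":
  p0 --g--> p0
  p0 --g--> p0
  p0 --g--> p0
Final state: p0
Accept states: {p1}
No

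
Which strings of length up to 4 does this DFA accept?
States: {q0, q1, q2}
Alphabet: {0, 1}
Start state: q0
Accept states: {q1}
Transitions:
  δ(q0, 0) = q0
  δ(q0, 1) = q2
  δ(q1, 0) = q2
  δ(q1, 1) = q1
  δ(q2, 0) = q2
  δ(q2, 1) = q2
None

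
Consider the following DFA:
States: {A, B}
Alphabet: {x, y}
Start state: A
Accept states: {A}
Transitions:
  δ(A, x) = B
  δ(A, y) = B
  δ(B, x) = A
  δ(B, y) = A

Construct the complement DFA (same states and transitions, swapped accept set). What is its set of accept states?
Complement accept states = All states \ Original accept states
= {A, B} \ {A}
{B}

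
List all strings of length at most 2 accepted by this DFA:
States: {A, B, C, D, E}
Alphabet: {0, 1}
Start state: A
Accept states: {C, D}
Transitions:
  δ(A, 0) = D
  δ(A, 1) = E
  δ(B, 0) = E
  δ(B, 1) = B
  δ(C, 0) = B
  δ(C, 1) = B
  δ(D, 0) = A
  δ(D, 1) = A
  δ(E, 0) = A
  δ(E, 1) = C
0, 11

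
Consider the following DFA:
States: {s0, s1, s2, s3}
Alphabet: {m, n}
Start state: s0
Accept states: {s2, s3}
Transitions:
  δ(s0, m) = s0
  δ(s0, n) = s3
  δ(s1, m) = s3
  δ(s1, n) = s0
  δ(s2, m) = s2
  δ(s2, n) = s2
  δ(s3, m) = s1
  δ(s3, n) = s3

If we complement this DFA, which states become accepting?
Complement accept states = All states \ Original accept states
= {s0, s1, s2, s3} \ {s2, s3}
{s0, s1}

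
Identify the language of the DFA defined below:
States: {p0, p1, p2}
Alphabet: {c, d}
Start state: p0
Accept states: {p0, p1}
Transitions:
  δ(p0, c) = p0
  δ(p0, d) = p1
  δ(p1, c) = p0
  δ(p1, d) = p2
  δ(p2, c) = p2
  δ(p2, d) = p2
Testing a few strings:
  'cc' → accept
  'c' → accept
  'd' → accept
  'dccc' → accept
State roles: p0=last symbol not d (ok); p1=last symbol d (ok); p2=saw dd (dead)
All strings over {c,d} with no two consecutive d's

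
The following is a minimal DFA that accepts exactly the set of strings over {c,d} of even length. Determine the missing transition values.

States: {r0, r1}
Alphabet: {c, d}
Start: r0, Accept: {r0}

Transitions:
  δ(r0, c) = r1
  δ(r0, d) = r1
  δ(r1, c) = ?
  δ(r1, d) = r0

From the language and accept set, identify what each state tracks — r0: even length so far; r1: odd length so far.
Each missing δ(q, a) is the state matching the new tracked value after reading a.
δ(r1, c) = r0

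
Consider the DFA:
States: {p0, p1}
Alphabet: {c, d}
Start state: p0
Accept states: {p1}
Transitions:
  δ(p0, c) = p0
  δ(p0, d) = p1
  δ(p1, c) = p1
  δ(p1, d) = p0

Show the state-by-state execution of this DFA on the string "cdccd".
read 'c': p0 → p0
  read 'd': p0 → p1
  read 'c': p1 → p1
  read 'c': p1 → p1
  read 'd': p1 → p0
p0 -> p0 -> p1 -> p1 -> p1 -> p0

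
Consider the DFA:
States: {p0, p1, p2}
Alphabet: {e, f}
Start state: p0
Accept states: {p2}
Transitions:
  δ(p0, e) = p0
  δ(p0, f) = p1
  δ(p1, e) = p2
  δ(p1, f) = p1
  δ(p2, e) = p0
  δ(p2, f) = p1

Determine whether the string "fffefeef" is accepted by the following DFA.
Processing string "fffefeef":
  p0 --f--> p1
  p1 --f--> p1
  p1 --f--> p1
  p1 --e--> p2
  p2 --f--> p1
  p1 --e--> p2
  p2 --e--> p0
  p0 --f--> p1
Final state: p1
Accept states: {p2}
No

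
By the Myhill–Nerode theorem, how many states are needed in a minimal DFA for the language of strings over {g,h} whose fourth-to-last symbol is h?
By Myhill–Nerode, count the distinguishable equivalence classes: 2^4 = 16 classes — the DFA must remember the last 4 symbols read; every pair of distinct length-4 suffixes is distinguishable by some continuation.
16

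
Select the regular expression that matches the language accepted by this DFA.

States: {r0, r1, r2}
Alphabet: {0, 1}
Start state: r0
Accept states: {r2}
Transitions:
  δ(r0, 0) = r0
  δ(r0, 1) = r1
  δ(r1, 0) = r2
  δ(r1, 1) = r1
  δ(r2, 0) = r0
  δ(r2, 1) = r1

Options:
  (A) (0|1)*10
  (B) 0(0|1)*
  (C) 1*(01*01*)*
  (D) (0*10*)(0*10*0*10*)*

Check each option against the DFA on short strings; one disagreement eliminates an option:
  (A) (0|1)*10: agrees with the DFA on every string of length ≤ 6
  (B) 0(0|1)*: on '0' the DFA goes r0 → r0 and rejects (r0 ∉ Accept), but the regex matches it → eliminate
  (C) 1*(01*01*)*: on ε the DFA stays in r0 and rejects (r0 ∉ Accept), but the regex matches it → eliminate
  (D) (0*10*)(0*10*0*10*)*: on '1' the DFA goes r0 → r1 and rejects (r1 ∉ Accept), but the regex matches it → eliminate
Only (A) is consistent with the DFA.
(A) (0|1)*10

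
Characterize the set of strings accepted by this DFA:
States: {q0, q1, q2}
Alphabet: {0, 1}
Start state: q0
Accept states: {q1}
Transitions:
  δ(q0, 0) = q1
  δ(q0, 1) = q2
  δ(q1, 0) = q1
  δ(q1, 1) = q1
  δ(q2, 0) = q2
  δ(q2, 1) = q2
Testing a few strings:
  '0' → accept
  '101' → reject
  '11' → reject
  '01' → accept
State roles: q0=no input read; q1=started with 0; q2=started with 1 (dead)
All binary strings starting with 0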